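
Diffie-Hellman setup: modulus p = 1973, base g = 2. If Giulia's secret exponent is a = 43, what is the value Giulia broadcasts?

Public value = 2^{43} \pmod{1973}.
2^1 ≡ 2 (mod 1973)
2^2 = (2^1)^2 ≡ 2^2 = 4 ≡ 4 (mod 1973)
2^4 = (2^2)^2 ≡ 4^2 = 16 ≡ 16 (mod 1973)
2^8 = (2^4)^2 ≡ 16^2 = 256 ≡ 256 (mod 1973)
2^16 = (2^8)^2 ≡ 256^2 = 65536 ≡ 427 (mod 1973)
2^32 = (2^16)^2 ≡ 427^2 = 182329 ≡ 813 (mod 1973)
2^43 = 2^32 · 2^8 · 2^2 · 2^1 ≡ 813 · 256 · 4 · 2 ≡ 1785 (mod 1973).

1785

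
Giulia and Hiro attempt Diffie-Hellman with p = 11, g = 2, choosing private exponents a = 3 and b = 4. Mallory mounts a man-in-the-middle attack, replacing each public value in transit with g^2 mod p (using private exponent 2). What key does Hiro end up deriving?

Hiro receives Mallory's public value M = 2^2 mod 11 instead of the honest one.
2^1 ≡ 2 (mod 11)
2^2 = (2^1)^2 ≡ 2^2 = 4 ≡ 4 (mod 11)
So M = 4. Hiro computes K = M^4 mod 11.
4^1 ≡ 4 (mod 11)
4^2 = (4^1)^2 ≡ 4^2 = 16 ≡ 5 (mod 11)
4^4 = (4^2)^2 ≡ 5^2 = 25 ≡ 3 (mod 11)

3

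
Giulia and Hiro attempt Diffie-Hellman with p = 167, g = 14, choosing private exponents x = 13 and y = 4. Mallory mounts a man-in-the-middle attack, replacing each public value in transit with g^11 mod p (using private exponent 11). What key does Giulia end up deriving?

93

Giulia receives Mallory's public value M = 14^11 mod 167 instead of the honest one.
14^1 ≡ 14 (mod 167)
14^2 = (14^1)^2 ≡ 14^2 = 196 ≡ 29 (mod 167)
14^4 = (14^2)^2 ≡ 29^2 = 841 ≡ 6 (mod 167)
14^8 = (14^4)^2 ≡ 6^2 = 36 ≡ 36 (mod 167)
14^11 = 14^8 · 14^2 · 14^1 ≡ 36 · 29 · 14 ≡ 87 (mod 167).
So M = 87. Giulia computes K = M^13 mod 167.
87^1 ≡ 87 (mod 167)
87^2 = (87^1)^2 ≡ 87^2 = 7569 ≡ 54 (mod 167)
87^4 = (87^2)^2 ≡ 54^2 = 2916 ≡ 77 (mod 167)
87^8 = (87^4)^2 ≡ 77^2 = 5929 ≡ 84 (mod 167)
87^13 = 87^8 · 87^4 · 87^1 ≡ 84 · 77 · 87 ≡ 93 (mod 167).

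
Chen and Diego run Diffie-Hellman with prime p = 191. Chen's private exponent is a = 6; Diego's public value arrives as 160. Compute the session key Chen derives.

Shared key K = 160^6 mod 191.
160^1 ≡ 160 (mod 191)
160^2 = (160^1)^2 ≡ 160^2 = 25600 ≡ 6 (mod 191)
160^4 = (160^2)^2 ≡ 6^2 = 36 ≡ 36 (mod 191)
160^6 = 160^4 · 160^2 ≡ 36 · 6 ≡ 25 (mod 191).

25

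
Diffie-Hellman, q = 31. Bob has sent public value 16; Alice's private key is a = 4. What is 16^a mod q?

2

Shared key K = 16^4 mod 31.
16^1 ≡ 16 (mod 31)
16^2 = (16^1)^2 ≡ 16^2 = 256 ≡ 8 (mod 31)
16^4 = (16^2)^2 ≡ 8^2 = 64 ≡ 2 (mod 31)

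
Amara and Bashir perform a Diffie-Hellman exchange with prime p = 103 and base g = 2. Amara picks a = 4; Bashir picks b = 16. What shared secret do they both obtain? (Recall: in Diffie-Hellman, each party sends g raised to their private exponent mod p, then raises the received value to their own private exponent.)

55

Bashir sends B = g^b mod p = 2^16 mod 103.
2^1 ≡ 2 (mod 103)
2^2 = (2^1)^2 ≡ 2^2 = 4 ≡ 4 (mod 103)
2^4 = (2^2)^2 ≡ 4^2 = 16 ≡ 16 (mod 103)
2^8 = (2^4)^2 ≡ 16^2 = 256 ≡ 50 (mod 103)
2^16 = (2^8)^2 ≡ 50^2 = 2500 ≡ 28 (mod 103)
So B = 28. Amara then computes K = B^a mod p = 28^4 mod 103.
28^1 ≡ 28 (mod 103)
28^2 = (28^1)^2 ≡ 28^2 = 784 ≡ 63 (mod 103)
28^4 = (28^2)^2 ≡ 63^2 = 3969 ≡ 55 (mod 103)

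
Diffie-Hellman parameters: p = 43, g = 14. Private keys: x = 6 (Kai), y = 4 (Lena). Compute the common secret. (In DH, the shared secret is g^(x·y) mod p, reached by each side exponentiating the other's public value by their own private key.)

35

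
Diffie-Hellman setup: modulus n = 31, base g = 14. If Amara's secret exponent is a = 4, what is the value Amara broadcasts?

Public value = 14^4 mod 31.
14^1 ≡ 14 (mod 31)
14^2 = (14^1)^2 ≡ 14^2 = 196 ≡ 10 (mod 31)
14^4 = (14^2)^2 ≡ 10^2 = 100 ≡ 7 (mod 31)

7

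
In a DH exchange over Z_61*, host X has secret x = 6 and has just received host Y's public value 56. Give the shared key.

Shared key K = 56^6 mod 61.
56^1 ≡ 56 (mod 61)
56^2 = (56^1)^2 ≡ 56^2 = 3136 ≡ 25 (mod 61)
56^4 = (56^2)^2 ≡ 25^2 = 625 ≡ 15 (mod 61)
56^6 = 56^4 · 56^2 ≡ 15 · 25 ≡ 9 (mod 61).

9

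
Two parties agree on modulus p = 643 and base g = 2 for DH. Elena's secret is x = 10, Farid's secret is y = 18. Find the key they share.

96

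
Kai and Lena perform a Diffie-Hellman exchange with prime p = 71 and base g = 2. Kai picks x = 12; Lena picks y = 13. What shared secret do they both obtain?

3

Kai sends A = g^x mod p = 2^12 mod 71.
2^1 ≡ 2 (mod 71)
2^2 = (2^1)^2 ≡ 2^2 = 4 ≡ 4 (mod 71)
2^4 = (2^2)^2 ≡ 4^2 = 16 ≡ 16 (mod 71)
2^8 = (2^4)^2 ≡ 16^2 = 256 ≡ 43 (mod 71)
2^12 = 2^8 · 2^4 ≡ 43 · 16 ≡ 49 (mod 71).
So A = 49. Lena then computes K = A^y mod p = 49^13 mod 71.
49^1 ≡ 49 (mod 71)
49^2 = (49^1)^2 ≡ 49^2 = 2401 ≡ 58 (mod 71)
49^4 = (49^2)^2 ≡ 58^2 = 3364 ≡ 27 (mod 71)
49^8 = (49^4)^2 ≡ 27^2 = 729 ≡ 19 (mod 71)
49^13 = 49^8 · 49^4 · 49^1 ≡ 19 · 27 · 49 ≡ 3 (mod 71).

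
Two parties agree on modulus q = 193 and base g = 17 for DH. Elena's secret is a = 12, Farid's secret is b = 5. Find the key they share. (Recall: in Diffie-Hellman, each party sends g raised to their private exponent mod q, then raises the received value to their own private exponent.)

143

Elena sends A = g^a mod q = 17^12 mod 193.
17^1 ≡ 17 (mod 193)
17^2 = (17^1)^2 ≡ 17^2 = 289 ≡ 96 (mod 193)
17^4 = (17^2)^2 ≡ 96^2 = 9216 ≡ 145 (mod 193)
17^8 = (17^4)^2 ≡ 145^2 = 21025 ≡ 181 (mod 193)
17^12 = 17^8 · 17^4 ≡ 181 · 145 ≡ 190 (mod 193).
So A = 190. Farid then computes K = A^b mod q = 190^5 mod 193.
190^1 ≡ 190 (mod 193)
190^2 = (190^1)^2 ≡ 190^2 = 36100 ≡ 9 (mod 193)
190^4 = (190^2)^2 ≡ 9^2 = 81 ≡ 81 (mod 193)
190^5 = 190^4 · 190^1 ≡ 81 · 190 ≡ 143 (mod 193).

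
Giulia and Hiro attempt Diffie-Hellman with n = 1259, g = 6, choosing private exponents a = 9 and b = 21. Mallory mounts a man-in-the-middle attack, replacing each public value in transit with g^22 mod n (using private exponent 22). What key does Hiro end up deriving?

Hiro receives Mallory's public value M = 6^22 mod 1259 instead of the honest one.
6^1 ≡ 6 (mod 1259)
6^2 = (6^1)^2 ≡ 6^2 = 36 ≡ 36 (mod 1259)
6^4 = (6^2)^2 ≡ 36^2 = 1296 ≡ 37 (mod 1259)
6^8 = (6^4)^2 ≡ 37^2 = 1369 ≡ 110 (mod 1259)
6^16 = (6^8)^2 ≡ 110^2 = 12100 ≡ 769 (mod 1259)
6^22 = 6^16 · 6^4 · 6^2 ≡ 769 · 37 · 36 ≡ 741 (mod 1259).
So M = 741. Hiro computes K = M^21 mod 1259.
741^1 ≡ 741 (mod 1259)
741^2 = (741^1)^2 ≡ 741^2 = 549081 ≡ 157 (mod 1259)
741^4 = (741^2)^2 ≡ 157^2 = 24649 ≡ 728 (mod 1259)
741^8 = (741^4)^2 ≡ 728^2 = 529984 ≡ 1204 (mod 1259)
741^16 = (741^8)^2 ≡ 1204^2 = 1449616 ≡ 507 (mod 1259)
741^21 = 741^16 · 741^4 · 741^1 ≡ 507 · 728 · 741 ≡ 12 (mod 1259).

12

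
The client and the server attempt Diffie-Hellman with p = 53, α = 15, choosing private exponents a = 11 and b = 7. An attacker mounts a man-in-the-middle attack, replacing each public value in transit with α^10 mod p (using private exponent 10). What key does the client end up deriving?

The client receives an attacker's public value M = 15^10 mod 53 instead of the honest one.
15^1 ≡ 15 (mod 53)
15^2 = (15^1)^2 ≡ 15^2 = 225 ≡ 13 (mod 53)
15^4 = (15^2)^2 ≡ 13^2 = 169 ≡ 10 (mod 53)
15^8 = (15^4)^2 ≡ 10^2 = 100 ≡ 47 (mod 53)
15^10 = 15^8 · 15^2 ≡ 47 · 13 ≡ 28 (mod 53).
So M = 28. The client computes K = M^11 mod 53.
28^1 ≡ 28 (mod 53)
28^2 = (28^1)^2 ≡ 28^2 = 784 ≡ 42 (mod 53)
28^4 = (28^2)^2 ≡ 42^2 = 1764 ≡ 15 (mod 53)
28^8 = (28^4)^2 ≡ 15^2 = 225 ≡ 13 (mod 53)
28^11 = 28^8 · 28^2 · 28^1 ≡ 13 · 42 · 28 ≡ 24 (mod 53).

24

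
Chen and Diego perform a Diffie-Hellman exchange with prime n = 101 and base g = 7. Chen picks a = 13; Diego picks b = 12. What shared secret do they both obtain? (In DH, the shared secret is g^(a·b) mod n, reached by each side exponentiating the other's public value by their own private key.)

Diego sends B = g^b mod n = 7^12 mod 101.
7^1 ≡ 7 (mod 101)
7^2 = (7^1)^2 ≡ 7^2 = 49 ≡ 49 (mod 101)
7^4 = (7^2)^2 ≡ 49^2 = 2401 ≡ 78 (mod 101)
7^8 = (7^4)^2 ≡ 78^2 = 6084 ≡ 24 (mod 101)
7^12 = 7^8 · 7^4 ≡ 24 · 78 ≡ 54 (mod 101).
So B = 54. Chen then computes K = B^a mod n = 54^13 mod 101.
54^1 ≡ 54 (mod 101)
54^2 = (54^1)^2 ≡ 54^2 = 2916 ≡ 88 (mod 101)
54^4 = (54^2)^2 ≡ 88^2 = 7744 ≡ 68 (mod 101)
54^8 = (54^4)^2 ≡ 68^2 = 4624 ≡ 79 (mod 101)
54^13 = 54^8 · 54^4 · 54^1 ≡ 79 · 68 · 54 ≡ 16 (mod 101).

16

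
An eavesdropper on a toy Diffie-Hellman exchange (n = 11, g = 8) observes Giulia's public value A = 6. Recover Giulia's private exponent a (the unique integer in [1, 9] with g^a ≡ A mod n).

Try successive powers of 8 modulo 11:
8^1 ≡ 8
8^2 ≡ 9
8^3 ≡ 6
Found: a = 3.

3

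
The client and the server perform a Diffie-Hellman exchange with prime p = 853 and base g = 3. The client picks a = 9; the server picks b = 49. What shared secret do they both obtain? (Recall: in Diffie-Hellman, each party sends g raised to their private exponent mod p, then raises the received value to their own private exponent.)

594

The server sends B = g^b mod p = 3^49 mod 853.
3^1 ≡ 3 (mod 853)
3^2 = (3^1)^2 ≡ 3^2 = 9 ≡ 9 (mod 853)
3^4 = (3^2)^2 ≡ 9^2 = 81 ≡ 81 (mod 853)
3^8 = (3^4)^2 ≡ 81^2 = 6561 ≡ 590 (mod 853)
3^16 = (3^8)^2 ≡ 590^2 = 348100 ≡ 76 (mod 853)
3^32 = (3^16)^2 ≡ 76^2 = 5776 ≡ 658 (mod 853)
3^49 = 3^32 · 3^16 · 3^1 ≡ 658 · 76 · 3 ≡ 749 (mod 853).
So B = 749. The client then computes K = B^a mod p = 749^9 mod 853.
749^1 ≡ 749 (mod 853)
749^2 = (749^1)^2 ≡ 749^2 = 561001 ≡ 580 (mod 853)
749^4 = (749^2)^2 ≡ 580^2 = 336400 ≡ 318 (mod 853)
749^8 = (749^4)^2 ≡ 318^2 = 101124 ≡ 470 (mod 853)
749^9 = 749^8 · 749^1 ≡ 470 · 749 ≡ 594 (mod 853).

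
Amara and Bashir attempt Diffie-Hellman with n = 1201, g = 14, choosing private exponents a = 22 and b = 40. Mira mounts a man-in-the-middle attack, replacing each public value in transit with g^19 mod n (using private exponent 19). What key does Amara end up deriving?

399

Amara receives Mira's public value M = 14^19 mod 1201 instead of the honest one.
14^1 ≡ 14 (mod 1201)
14^2 = (14^1)^2 ≡ 14^2 = 196 ≡ 196 (mod 1201)
14^4 = (14^2)^2 ≡ 196^2 = 38416 ≡ 1185 (mod 1201)
14^8 = (14^4)^2 ≡ 1185^2 = 1404225 ≡ 256 (mod 1201)
14^16 = (14^8)^2 ≡ 256^2 = 65536 ≡ 682 (mod 1201)
14^19 = 14^16 · 14^2 · 14^1 ≡ 682 · 196 · 14 ≡ 250 (mod 1201).
So M = 250. Amara computes K = M^22 mod 1201.
250^1 ≡ 250 (mod 1201)
250^2 = (250^1)^2 ≡ 250^2 = 62500 ≡ 48 (mod 1201)
250^4 = (250^2)^2 ≡ 48^2 = 2304 ≡ 1103 (mod 1201)
250^8 = (250^4)^2 ≡ 1103^2 = 1216609 ≡ 1197 (mod 1201)
250^16 = (250^8)^2 ≡ 1197^2 = 1432809 ≡ 16 (mod 1201)
250^22 = 250^16 · 250^4 · 250^2 ≡ 16 · 1103 · 48 ≡ 399 (mod 1201).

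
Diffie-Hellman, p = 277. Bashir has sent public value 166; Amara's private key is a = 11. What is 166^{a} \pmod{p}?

Shared key K = 166^11 mod 277.
166^1 ≡ 166 (mod 277)
166^2 = (166^1)^2 ≡ 166^2 = 27556 ≡ 133 (mod 277)
166^4 = (166^2)^2 ≡ 133^2 = 17689 ≡ 238 (mod 277)
166^8 = (166^4)^2 ≡ 238^2 = 56644 ≡ 136 (mod 277)
166^11 = 166^8 · 166^2 · 166^1 ≡ 136 · 133 · 166 ≡ 205 (mod 277).

205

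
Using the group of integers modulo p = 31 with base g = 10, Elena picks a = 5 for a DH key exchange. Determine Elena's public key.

25

Public value = 10^5 mod 31.
10^1 ≡ 10 (mod 31)
10^2 = (10^1)^2 ≡ 10^2 = 100 ≡ 7 (mod 31)
10^4 = (10^2)^2 ≡ 7^2 = 49 ≡ 18 (mod 31)
10^5 = 10^4 · 10^1 ≡ 18 · 10 ≡ 25 (mod 31).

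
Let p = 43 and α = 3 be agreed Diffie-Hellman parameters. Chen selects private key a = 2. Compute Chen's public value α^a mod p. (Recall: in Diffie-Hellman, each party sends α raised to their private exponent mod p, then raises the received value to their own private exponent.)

9

Public value = 3^2 mod 43.
3^1 ≡ 3 (mod 43)
3^2 = (3^1)^2 ≡ 3^2 = 9 ≡ 9 (mod 43)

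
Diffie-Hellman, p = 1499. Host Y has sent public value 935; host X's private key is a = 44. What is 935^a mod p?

565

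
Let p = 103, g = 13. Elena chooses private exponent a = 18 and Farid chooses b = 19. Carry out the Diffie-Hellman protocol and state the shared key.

66

Farid sends B = g^b mod p = 13^19 mod 103.
13^1 ≡ 13 (mod 103)
13^2 = (13^1)^2 ≡ 13^2 = 169 ≡ 66 (mod 103)
13^4 = (13^2)^2 ≡ 66^2 = 4356 ≡ 30 (mod 103)
13^8 = (13^4)^2 ≡ 30^2 = 900 ≡ 76 (mod 103)
13^16 = (13^8)^2 ≡ 76^2 = 5776 ≡ 8 (mod 103)
13^19 = 13^16 · 13^2 · 13^1 ≡ 8 · 66 · 13 ≡ 66 (mod 103).
So B = 66. Elena then computes K = B^a mod p = 66^18 mod 103.
66^1 ≡ 66 (mod 103)
66^2 = (66^1)^2 ≡ 66^2 = 4356 ≡ 30 (mod 103)
66^4 = (66^2)^2 ≡ 30^2 = 900 ≡ 76 (mod 103)
66^8 = (66^4)^2 ≡ 76^2 = 5776 ≡ 8 (mod 103)
66^16 = (66^8)^2 ≡ 8^2 = 64 ≡ 64 (mod 103)
66^18 = 66^16 · 66^2 ≡ 64 · 30 ≡ 66 (mod 103).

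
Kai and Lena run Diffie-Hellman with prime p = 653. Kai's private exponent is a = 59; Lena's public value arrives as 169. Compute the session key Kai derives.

589

Shared key K = 169^59 mod 653.
169^1 ≡ 169 (mod 653)
169^2 = (169^1)^2 ≡ 169^2 = 28561 ≡ 482 (mod 653)
169^4 = (169^2)^2 ≡ 482^2 = 232324 ≡ 509 (mod 653)
169^8 = (169^4)^2 ≡ 509^2 = 259081 ≡ 493 (mod 653)
169^16 = (169^8)^2 ≡ 493^2 = 243049 ≡ 133 (mod 653)
169^32 = (169^16)^2 ≡ 133^2 = 17689 ≡ 58 (mod 653)
169^59 = 169^32 · 169^16 · 169^8 · 169^2 · 169^1 ≡ 58 · 133 · 493 · 482 · 169 ≡ 589 (mod 653).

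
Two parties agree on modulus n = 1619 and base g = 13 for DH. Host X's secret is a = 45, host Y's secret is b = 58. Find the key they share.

Host X sends A = g^a mod n = 13^45 mod 1619.
13^1 ≡ 13 (mod 1619)
13^2 = (13^1)^2 ≡ 13^2 = 169 ≡ 169 (mod 1619)
13^4 = (13^2)^2 ≡ 169^2 = 28561 ≡ 1038 (mod 1619)
13^8 = (13^4)^2 ≡ 1038^2 = 1077444 ≡ 809 (mod 1619)
13^16 = (13^8)^2 ≡ 809^2 = 654481 ≡ 405 (mod 1619)
13^32 = (13^16)^2 ≡ 405^2 = 164025 ≡ 506 (mod 1619)
13^45 = 13^32 · 13^8 · 13^4 · 13^1 ≡ 506 · 809 · 1038 · 13 ≡ 489 (mod 1619).
So A = 489. Host Y then computes K = A^b mod n = 489^58 mod 1619.
489^1 ≡ 489 (mod 1619)
489^2 = (489^1)^2 ≡ 489^2 = 239121 ≡ 1128 (mod 1619)
489^4 = (489^2)^2 ≡ 1128^2 = 1272384 ≡ 1469 (mod 1619)
489^8 = (489^4)^2 ≡ 1469^2 = 2157961 ≡ 1453 (mod 1619)
489^16 = (489^8)^2 ≡ 1453^2 = 2111209 ≡ 33 (mod 1619)
489^32 = (489^16)^2 ≡ 33^2 = 1089 ≡ 1089 (mod 1619)
489^58 = 489^32 · 489^16 · 489^8 · 489^2 ≡ 1089 · 33 · 1453 · 1128 ≡ 893 (mod 1619).

893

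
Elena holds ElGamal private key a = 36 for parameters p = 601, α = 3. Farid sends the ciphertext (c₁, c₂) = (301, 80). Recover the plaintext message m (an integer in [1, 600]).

Shared mask s = c₁^a mod p = 301^36 mod 601.
301^1 ≡ 301 (mod 601)
301^2 = (301^1)^2 ≡ 301^2 = 90601 ≡ 451 (mod 601)
301^4 = (301^2)^2 ≡ 451^2 = 203401 ≡ 263 (mod 601)
301^8 = (301^4)^2 ≡ 263^2 = 69169 ≡ 54 (mod 601)
301^16 = (301^8)^2 ≡ 54^2 = 2916 ≡ 512 (mod 601)
301^32 = (301^16)^2 ≡ 512^2 = 262144 ≡ 108 (mod 601)
301^36 = 301^32 · 301^4 ≡ 108 · 263 ≡ 157 (mod 601).
So s = 157; s⁻¹ ≡ 245 (mod 601).
m = c₂ · s⁻¹ mod 601 = 80 · 245 mod 601 = 368.

368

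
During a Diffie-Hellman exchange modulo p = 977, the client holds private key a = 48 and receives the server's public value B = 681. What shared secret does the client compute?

Shared key K = 681^48 mod 977.
681^1 ≡ 681 (mod 977)
681^2 = (681^1)^2 ≡ 681^2 = 463761 ≡ 663 (mod 977)
681^4 = (681^2)^2 ≡ 663^2 = 439569 ≡ 896 (mod 977)
681^8 = (681^4)^2 ≡ 896^2 = 802816 ≡ 699 (mod 977)
681^16 = (681^8)^2 ≡ 699^2 = 488601 ≡ 101 (mod 977)
681^32 = (681^16)^2 ≡ 101^2 = 10201 ≡ 431 (mod 977)
681^48 = 681^32 · 681^16 ≡ 431 · 101 ≡ 543 (mod 977).

543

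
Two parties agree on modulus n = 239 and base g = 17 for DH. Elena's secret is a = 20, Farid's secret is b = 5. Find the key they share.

Farid sends B = g^b mod n = 17^5 mod 239.
17^1 ≡ 17 (mod 239)
17^2 = (17^1)^2 ≡ 17^2 = 289 ≡ 50 (mod 239)
17^4 = (17^2)^2 ≡ 50^2 = 2500 ≡ 110 (mod 239)
17^5 = 17^4 · 17^1 ≡ 110 · 17 ≡ 197 (mod 239).
So B = 197. Elena then computes K = B^a mod n = 197^20 mod 239.
197^1 ≡ 197 (mod 239)
197^2 = (197^1)^2 ≡ 197^2 = 38809 ≡ 91 (mod 239)
197^4 = (197^2)^2 ≡ 91^2 = 8281 ≡ 155 (mod 239)
197^8 = (197^4)^2 ≡ 155^2 = 24025 ≡ 125 (mod 239)
197^16 = (197^8)^2 ≡ 125^2 = 15625 ≡ 90 (mod 239)
197^20 = 197^16 · 197^4 ≡ 90 · 155 ≡ 88 (mod 239).

88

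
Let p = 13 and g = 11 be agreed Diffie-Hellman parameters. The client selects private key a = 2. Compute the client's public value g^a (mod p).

4

Public value = 11^2 (mod 13).
11^1 ≡ 11 (mod 13)
11^2 = (11^1)^2 ≡ 11^2 = 121 ≡ 4 (mod 13)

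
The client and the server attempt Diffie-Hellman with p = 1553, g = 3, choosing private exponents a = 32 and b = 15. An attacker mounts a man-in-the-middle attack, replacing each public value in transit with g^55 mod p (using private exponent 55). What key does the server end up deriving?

195

The server receives an attacker's public value M = 3^55 mod 1553 instead of the honest one.
3^1 ≡ 3 (mod 1553)
3^2 = (3^1)^2 ≡ 3^2 = 9 ≡ 9 (mod 1553)
3^4 = (3^2)^2 ≡ 9^2 = 81 ≡ 81 (mod 1553)
3^8 = (3^4)^2 ≡ 81^2 = 6561 ≡ 349 (mod 1553)
3^16 = (3^8)^2 ≡ 349^2 = 121801 ≡ 667 (mod 1553)
3^32 = (3^16)^2 ≡ 667^2 = 444889 ≡ 731 (mod 1553)
3^55 = 3^32 · 3^16 · 3^4 · 3^2 · 3^1 ≡ 731 · 667 · 81 · 9 · 3 ≡ 721 (mod 1553).
So M = 721. The server computes K = M^15 mod 1553.
721^1 ≡ 721 (mod 1553)
721^2 = (721^1)^2 ≡ 721^2 = 519841 ≡ 1139 (mod 1553)
721^4 = (721^2)^2 ≡ 1139^2 = 1297321 ≡ 566 (mod 1553)
721^8 = (721^4)^2 ≡ 566^2 = 320356 ≡ 438 (mod 1553)
721^15 = 721^8 · 721^4 · 721^2 · 721^1 ≡ 438 · 566 · 1139 · 721 ≡ 195 (mod 1553).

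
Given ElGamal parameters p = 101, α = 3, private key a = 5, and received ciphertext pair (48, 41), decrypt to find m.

84

Shared mask s = c₁^a mod p = 48^5 mod 101.
48^1 ≡ 48 (mod 101)
48^2 = (48^1)^2 ≡ 48^2 = 2304 ≡ 82 (mod 101)
48^4 = (48^2)^2 ≡ 82^2 = 6724 ≡ 58 (mod 101)
48^5 = 48^4 · 48^1 ≡ 58 · 48 ≡ 57 (mod 101).
So s = 57; s⁻¹ ≡ 39 (mod 101).
m = c₂ · s⁻¹ mod 101 = 41 · 39 mod 101 = 84.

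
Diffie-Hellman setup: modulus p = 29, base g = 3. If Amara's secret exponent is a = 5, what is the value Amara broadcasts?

11

Public value = 3^5 (mod 29).
3^1 ≡ 3 (mod 29)
3^2 = (3^1)^2 ≡ 3^2 = 9 ≡ 9 (mod 29)
3^4 = (3^2)^2 ≡ 9^2 = 81 ≡ 23 (mod 29)
3^5 = 3^4 · 3^1 ≡ 23 · 3 ≡ 11 (mod 29).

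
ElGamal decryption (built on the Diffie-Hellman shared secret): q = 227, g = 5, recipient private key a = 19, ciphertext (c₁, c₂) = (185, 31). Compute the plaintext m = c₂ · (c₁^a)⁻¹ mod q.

Shared mask s = c₁^a mod q = 185^19 mod 227.
185^1 ≡ 185 (mod 227)
185^2 = (185^1)^2 ≡ 185^2 = 34225 ≡ 175 (mod 227)
185^4 = (185^2)^2 ≡ 175^2 = 30625 ≡ 207 (mod 227)
185^8 = (185^4)^2 ≡ 207^2 = 42849 ≡ 173 (mod 227)
185^16 = (185^8)^2 ≡ 173^2 = 29929 ≡ 192 (mod 227)
185^19 = 185^16 · 185^2 · 185^1 ≡ 192 · 175 · 185 ≡ 59 (mod 227).
So s = 59; s⁻¹ ≡ 177 (mod 227).
m = c₂ · s⁻¹ mod 227 = 31 · 177 mod 227 = 39.

39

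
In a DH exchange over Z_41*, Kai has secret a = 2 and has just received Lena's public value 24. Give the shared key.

2

Shared key K = 24^2 mod 41.
24^1 ≡ 24 (mod 41)
24^2 = (24^1)^2 ≡ 24^2 = 576 ≡ 2 (mod 41)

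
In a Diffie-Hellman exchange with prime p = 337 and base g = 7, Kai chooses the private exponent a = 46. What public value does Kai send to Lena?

187

Public value = 7^46 (mod 337).
7^1 ≡ 7 (mod 337)
7^2 = (7^1)^2 ≡ 7^2 = 49 ≡ 49 (mod 337)
7^4 = (7^2)^2 ≡ 49^2 = 2401 ≡ 42 (mod 337)
7^8 = (7^4)^2 ≡ 42^2 = 1764 ≡ 79 (mod 337)
7^16 = (7^8)^2 ≡ 79^2 = 6241 ≡ 175 (mod 337)
7^32 = (7^16)^2 ≡ 175^2 = 30625 ≡ 295 (mod 337)
7^46 = 7^32 · 7^8 · 7^4 · 7^2 ≡ 295 · 79 · 42 · 49 ≡ 187 (mod 337).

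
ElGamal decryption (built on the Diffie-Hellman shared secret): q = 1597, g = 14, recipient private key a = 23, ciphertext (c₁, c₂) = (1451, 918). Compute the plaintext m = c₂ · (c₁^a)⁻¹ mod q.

750

Shared mask s = c₁^a mod q = 1451^23 mod 1597.
1451^1 ≡ 1451 (mod 1597)
1451^2 = (1451^1)^2 ≡ 1451^2 = 2105401 ≡ 555 (mod 1597)
1451^4 = (1451^2)^2 ≡ 555^2 = 308025 ≡ 1401 (mod 1597)
1451^8 = (1451^4)^2 ≡ 1401^2 = 1962801 ≡ 88 (mod 1597)
1451^16 = (1451^8)^2 ≡ 88^2 = 7744 ≡ 1356 (mod 1597)
1451^23 = 1451^16 · 1451^4 · 1451^2 · 1451^1 ≡ 1356 · 1401 · 555 · 1451 ≡ 14 (mod 1597).
So s = 14; s⁻¹ ≡ 1483 (mod 1597).
m = c₂ · s⁻¹ mod 1597 = 918 · 1483 mod 1597 = 750.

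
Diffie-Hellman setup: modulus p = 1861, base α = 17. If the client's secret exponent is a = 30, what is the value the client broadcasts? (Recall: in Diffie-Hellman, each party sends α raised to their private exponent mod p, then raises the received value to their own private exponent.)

Public value = 17^30 mod 1861.
17^1 ≡ 17 (mod 1861)
17^2 = (17^1)^2 ≡ 17^2 = 289 ≡ 289 (mod 1861)
17^4 = (17^2)^2 ≡ 289^2 = 83521 ≡ 1637 (mod 1861)
17^8 = (17^4)^2 ≡ 1637^2 = 2679769 ≡ 1790 (mod 1861)
17^16 = (17^8)^2 ≡ 1790^2 = 3204100 ≡ 1319 (mod 1861)
17^30 = 17^16 · 17^8 · 17^4 · 17^2 ≡ 1319 · 1790 · 1637 · 289 ≡ 1068 (mod 1861).

1068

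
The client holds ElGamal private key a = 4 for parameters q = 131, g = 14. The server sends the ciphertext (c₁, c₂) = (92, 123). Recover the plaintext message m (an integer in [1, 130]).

Shared mask s = c₁^a mod q = 92^4 mod 131.
92^1 ≡ 92 (mod 131)
92^2 = (92^1)^2 ≡ 92^2 = 8464 ≡ 80 (mod 131)
92^4 = (92^2)^2 ≡ 80^2 = 6400 ≡ 112 (mod 131)
So s = 112; s⁻¹ ≡ 62 (mod 131).
m = c₂ · s⁻¹ mod 131 = 123 · 62 mod 131 = 28.

28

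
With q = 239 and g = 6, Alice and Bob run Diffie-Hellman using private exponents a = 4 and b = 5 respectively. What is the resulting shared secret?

216

Alice sends A = g^a mod q = 6^4 mod 239.
6^1 ≡ 6 (mod 239)
6^2 = (6^1)^2 ≡ 6^2 = 36 ≡ 36 (mod 239)
6^4 = (6^2)^2 ≡ 36^2 = 1296 ≡ 101 (mod 239)
So A = 101. Bob then computes K = A^b mod q = 101^5 mod 239.
101^1 ≡ 101 (mod 239)
101^2 = (101^1)^2 ≡ 101^2 = 10201 ≡ 163 (mod 239)
101^4 = (101^2)^2 ≡ 163^2 = 26569 ≡ 40 (mod 239)
101^5 = 101^4 · 101^1 ≡ 40 · 101 ≡ 216 (mod 239).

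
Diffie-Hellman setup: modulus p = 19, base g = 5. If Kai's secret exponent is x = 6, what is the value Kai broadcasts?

7

Public value = 5^{6} \pmod{19}.
5^1 ≡ 5 (mod 19)
5^2 = (5^1)^2 ≡ 5^2 = 25 ≡ 6 (mod 19)
5^4 = (5^2)^2 ≡ 6^2 = 36 ≡ 17 (mod 19)
5^6 = 5^4 · 5^2 ≡ 17 · 6 ≡ 7 (mod 19).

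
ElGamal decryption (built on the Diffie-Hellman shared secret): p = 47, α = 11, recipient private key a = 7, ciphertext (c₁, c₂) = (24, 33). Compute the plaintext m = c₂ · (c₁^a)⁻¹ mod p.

Shared mask s = c₁^a mod p = 24^7 mod 47.
24^1 ≡ 24 (mod 47)
24^2 = (24^1)^2 ≡ 24^2 = 576 ≡ 12 (mod 47)
24^4 = (24^2)^2 ≡ 12^2 = 144 ≡ 3 (mod 47)
24^7 = 24^4 · 24^2 · 24^1 ≡ 3 · 12 · 24 ≡ 18 (mod 47).
So s = 18; s⁻¹ ≡ 34 (mod 47).
m = c₂ · s⁻¹ mod 47 = 33 · 34 mod 47 = 41.

41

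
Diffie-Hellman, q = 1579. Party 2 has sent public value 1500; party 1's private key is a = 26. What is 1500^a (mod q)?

Shared key K = 1500^26 mod 1579.
1500^1 ≡ 1500 (mod 1579)
1500^2 = (1500^1)^2 ≡ 1500^2 = 2250000 ≡ 1504 (mod 1579)
1500^4 = (1500^2)^2 ≡ 1504^2 = 2262016 ≡ 888 (mod 1579)
1500^8 = (1500^4)^2 ≡ 888^2 = 788544 ≡ 623 (mod 1579)
1500^16 = (1500^8)^2 ≡ 623^2 = 388129 ≡ 1274 (mod 1579)
1500^26 = 1500^16 · 1500^8 · 1500^2 ≡ 1274 · 623 · 1504 ≡ 650 (mod 1579).

650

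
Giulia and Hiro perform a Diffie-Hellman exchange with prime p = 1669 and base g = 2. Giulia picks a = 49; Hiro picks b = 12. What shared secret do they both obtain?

1544

Hiro sends B = g^b mod p = 2^12 mod 1669.
2^1 ≡ 2 (mod 1669)
2^2 = (2^1)^2 ≡ 2^2 = 4 ≡ 4 (mod 1669)
2^4 = (2^2)^2 ≡ 4^2 = 16 ≡ 16 (mod 1669)
2^8 = (2^4)^2 ≡ 16^2 = 256 ≡ 256 (mod 1669)
2^12 = 2^8 · 2^4 ≡ 256 · 16 ≡ 758 (mod 1669).
So B = 758. Giulia then computes K = B^a mod p = 758^49 mod 1669.
758^1 ≡ 758 (mod 1669)
758^2 = (758^1)^2 ≡ 758^2 = 574564 ≡ 428 (mod 1669)
758^4 = (758^2)^2 ≡ 428^2 = 183184 ≡ 1263 (mod 1669)
758^8 = (758^4)^2 ≡ 1263^2 = 1595169 ≡ 1274 (mod 1669)
758^16 = (758^8)^2 ≡ 1274^2 = 1623076 ≡ 808 (mod 1669)
758^32 = (758^16)^2 ≡ 808^2 = 652864 ≡ 285 (mod 1669)
758^49 = 758^32 · 758^16 · 758^1 ≡ 285 · 808 · 758 ≡ 1544 (mod 1669).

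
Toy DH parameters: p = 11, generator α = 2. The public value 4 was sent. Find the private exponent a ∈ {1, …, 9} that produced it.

Try successive powers of 2 modulo 11:
2^1 ≡ 2
2^2 ≡ 4
Found: a = 2.

2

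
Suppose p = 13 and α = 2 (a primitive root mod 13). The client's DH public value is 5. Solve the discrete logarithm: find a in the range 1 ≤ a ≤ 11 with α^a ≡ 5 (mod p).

Try successive powers of 2 modulo 13:
2^1 ≡ 2
2^2 ≡ 4
2^3 ≡ 8
2^4 ≡ 3
2^5 ≡ 6
2^6 ≡ 12
2^7 ≡ 11
2^8 ≡ 9
2^9 ≡ 5
Found: a = 9.

9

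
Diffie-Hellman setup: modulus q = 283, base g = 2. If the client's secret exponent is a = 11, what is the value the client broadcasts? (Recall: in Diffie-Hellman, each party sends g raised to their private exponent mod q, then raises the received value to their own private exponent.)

67

Public value = 2^11 mod 283.
2^1 ≡ 2 (mod 283)
2^2 = (2^1)^2 ≡ 2^2 = 4 ≡ 4 (mod 283)
2^4 = (2^2)^2 ≡ 4^2 = 16 ≡ 16 (mod 283)
2^8 = (2^4)^2 ≡ 16^2 = 256 ≡ 256 (mod 283)
2^11 = 2^8 · 2^2 · 2^1 ≡ 256 · 4 · 2 ≡ 67 (mod 283).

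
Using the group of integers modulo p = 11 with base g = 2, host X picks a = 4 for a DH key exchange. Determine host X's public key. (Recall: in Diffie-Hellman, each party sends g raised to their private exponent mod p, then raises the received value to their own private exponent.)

Public value = 2^4 (mod 11).
2^1 ≡ 2 (mod 11)
2^2 = (2^1)^2 ≡ 2^2 = 4 ≡ 4 (mod 11)
2^4 = (2^2)^2 ≡ 4^2 = 16 ≡ 5 (mod 11)

5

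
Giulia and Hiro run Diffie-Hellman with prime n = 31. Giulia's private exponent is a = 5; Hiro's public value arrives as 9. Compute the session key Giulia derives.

Shared key K = 9^5 mod 31.
9^1 ≡ 9 (mod 31)
9^2 = (9^1)^2 ≡ 9^2 = 81 ≡ 19 (mod 31)
9^4 = (9^2)^2 ≡ 19^2 = 361 ≡ 20 (mod 31)
9^5 = 9^4 · 9^1 ≡ 20 · 9 ≡ 25 (mod 31).

25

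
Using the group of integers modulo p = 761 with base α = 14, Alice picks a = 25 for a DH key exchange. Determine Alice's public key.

Public value = 14^25 mod 761.
14^1 ≡ 14 (mod 761)
14^2 = (14^1)^2 ≡ 14^2 = 196 ≡ 196 (mod 761)
14^4 = (14^2)^2 ≡ 196^2 = 38416 ≡ 366 (mod 761)
14^8 = (14^4)^2 ≡ 366^2 = 133956 ≡ 20 (mod 761)
14^16 = (14^8)^2 ≡ 20^2 = 400 ≡ 400 (mod 761)
14^25 = 14^16 · 14^8 · 14^1 ≡ 400 · 20 · 14 ≡ 133 (mod 761).

133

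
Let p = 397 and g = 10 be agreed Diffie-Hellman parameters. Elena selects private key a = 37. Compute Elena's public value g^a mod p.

Public value = 10^37 mod 397.
10^1 ≡ 10 (mod 397)
10^2 = (10^1)^2 ≡ 10^2 = 100 ≡ 100 (mod 397)
10^4 = (10^2)^2 ≡ 100^2 = 10000 ≡ 75 (mod 397)
10^8 = (10^4)^2 ≡ 75^2 = 5625 ≡ 67 (mod 397)
10^16 = (10^8)^2 ≡ 67^2 = 4489 ≡ 122 (mod 397)
10^32 = (10^16)^2 ≡ 122^2 = 14884 ≡ 195 (mod 397)
10^37 = 10^32 · 10^4 · 10^1 ≡ 195 · 75 · 10 ≡ 154 (mod 397).

154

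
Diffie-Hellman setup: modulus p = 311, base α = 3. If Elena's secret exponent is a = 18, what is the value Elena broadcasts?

Public value = 3^18 mod 311.
3^1 ≡ 3 (mod 311)
3^2 = (3^1)^2 ≡ 3^2 = 9 ≡ 9 (mod 311)
3^4 = (3^2)^2 ≡ 9^2 = 81 ≡ 81 (mod 311)
3^8 = (3^4)^2 ≡ 81^2 = 6561 ≡ 30 (mod 311)
3^16 = (3^8)^2 ≡ 30^2 = 900 ≡ 278 (mod 311)
3^18 = 3^16 · 3^2 ≡ 278 · 9 ≡ 14 (mod 311).

14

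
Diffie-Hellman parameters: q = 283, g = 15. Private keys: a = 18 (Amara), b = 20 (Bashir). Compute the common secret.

Bashir sends B = g^b mod q = 15^20 mod 283.
15^1 ≡ 15 (mod 283)
15^2 = (15^1)^2 ≡ 15^2 = 225 ≡ 225 (mod 283)
15^4 = (15^2)^2 ≡ 225^2 = 50625 ≡ 251 (mod 283)
15^8 = (15^4)^2 ≡ 251^2 = 63001 ≡ 175 (mod 283)
15^16 = (15^8)^2 ≡ 175^2 = 30625 ≡ 61 (mod 283)
15^20 = 15^16 · 15^4 ≡ 61 · 251 ≡ 29 (mod 283).
So B = 29. Amara then computes K = B^a mod q = 29^18 mod 283.
29^1 ≡ 29 (mod 283)
29^2 = (29^1)^2 ≡ 29^2 = 841 ≡ 275 (mod 283)
29^4 = (29^2)^2 ≡ 275^2 = 75625 ≡ 64 (mod 283)
29^8 = (29^4)^2 ≡ 64^2 = 4096 ≡ 134 (mod 283)
29^16 = (29^8)^2 ≡ 134^2 = 17956 ≡ 127 (mod 283)
29^18 = 29^16 · 29^2 ≡ 127 · 275 ≡ 116 (mod 283).

116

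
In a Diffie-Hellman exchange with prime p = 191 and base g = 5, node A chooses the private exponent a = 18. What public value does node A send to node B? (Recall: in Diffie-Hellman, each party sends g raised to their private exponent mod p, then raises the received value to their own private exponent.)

Public value = 5^18 (mod 191).
5^1 ≡ 5 (mod 191)
5^2 = (5^1)^2 ≡ 5^2 = 25 ≡ 25 (mod 191)
5^4 = (5^2)^2 ≡ 25^2 = 625 ≡ 52 (mod 191)
5^8 = (5^4)^2 ≡ 52^2 = 2704 ≡ 30 (mod 191)
5^16 = (5^8)^2 ≡ 30^2 = 900 ≡ 136 (mod 191)
5^18 = 5^16 · 5^2 ≡ 136 · 25 ≡ 153 (mod 191).

153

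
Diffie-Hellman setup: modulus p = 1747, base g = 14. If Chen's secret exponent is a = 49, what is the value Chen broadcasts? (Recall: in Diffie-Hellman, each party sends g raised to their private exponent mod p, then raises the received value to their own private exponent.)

843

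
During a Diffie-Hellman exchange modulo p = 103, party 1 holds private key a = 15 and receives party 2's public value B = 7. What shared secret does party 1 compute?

64

Shared key K = 7^15 mod 103.
7^1 ≡ 7 (mod 103)
7^2 = (7^1)^2 ≡ 7^2 = 49 ≡ 49 (mod 103)
7^4 = (7^2)^2 ≡ 49^2 = 2401 ≡ 32 (mod 103)
7^8 = (7^4)^2 ≡ 32^2 = 1024 ≡ 97 (mod 103)
7^15 = 7^8 · 7^4 · 7^2 · 7^1 ≡ 97 · 32 · 49 · 7 ≡ 64 (mod 103).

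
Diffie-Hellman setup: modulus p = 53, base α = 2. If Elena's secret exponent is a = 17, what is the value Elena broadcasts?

3

Public value = 2^17 mod 53.
2^1 ≡ 2 (mod 53)
2^2 = (2^1)^2 ≡ 2^2 = 4 ≡ 4 (mod 53)
2^4 = (2^2)^2 ≡ 4^2 = 16 ≡ 16 (mod 53)
2^8 = (2^4)^2 ≡ 16^2 = 256 ≡ 44 (mod 53)
2^16 = (2^8)^2 ≡ 44^2 = 1936 ≡ 28 (mod 53)
2^17 = 2^16 · 2^1 ≡ 28 · 2 ≡ 3 (mod 53).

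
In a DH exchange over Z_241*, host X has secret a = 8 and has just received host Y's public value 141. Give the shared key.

231

Shared key K = 141^8 mod 241.
141^1 ≡ 141 (mod 241)
141^2 = (141^1)^2 ≡ 141^2 = 19881 ≡ 119 (mod 241)
141^4 = (141^2)^2 ≡ 119^2 = 14161 ≡ 183 (mod 241)
141^8 = (141^4)^2 ≡ 183^2 = 33489 ≡ 231 (mod 241)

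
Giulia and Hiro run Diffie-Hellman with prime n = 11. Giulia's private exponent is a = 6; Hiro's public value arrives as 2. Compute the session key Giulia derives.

Shared key K = 2^6 mod 11.
2^1 ≡ 2 (mod 11)
2^2 = (2^1)^2 ≡ 2^2 = 4 ≡ 4 (mod 11)
2^4 = (2^2)^2 ≡ 4^2 = 16 ≡ 5 (mod 11)
2^6 = 2^4 · 2^2 ≡ 5 · 4 ≡ 9 (mod 11).

9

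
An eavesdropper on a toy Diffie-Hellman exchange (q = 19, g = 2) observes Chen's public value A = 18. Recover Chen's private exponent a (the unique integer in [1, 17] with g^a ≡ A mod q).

9

Try successive powers of 2 modulo 19:
2^1 ≡ 2
2^2 ≡ 4
2^3 ≡ 8
2^4 ≡ 16
2^5 ≡ 13
2^6 ≡ 7
2^7 ≡ 14
2^8 ≡ 9
2^9 ≡ 18
Found: a = 9.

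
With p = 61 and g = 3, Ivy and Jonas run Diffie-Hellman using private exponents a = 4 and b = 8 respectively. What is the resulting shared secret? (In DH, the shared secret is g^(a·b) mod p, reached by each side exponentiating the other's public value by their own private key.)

Ivy sends A = g^a mod p = 3^4 mod 61.
3^1 ≡ 3 (mod 61)
3^2 = (3^1)^2 ≡ 3^2 = 9 ≡ 9 (mod 61)
3^4 = (3^2)^2 ≡ 9^2 = 81 ≡ 20 (mod 61)
So A = 20. Jonas then computes K = A^b mod p = 20^8 mod 61.
20^1 ≡ 20 (mod 61)
20^2 = (20^1)^2 ≡ 20^2 = 400 ≡ 34 (mod 61)
20^4 = (20^2)^2 ≡ 34^2 = 1156 ≡ 58 (mod 61)
20^8 = (20^4)^2 ≡ 58^2 = 3364 ≡ 9 (mod 61)

9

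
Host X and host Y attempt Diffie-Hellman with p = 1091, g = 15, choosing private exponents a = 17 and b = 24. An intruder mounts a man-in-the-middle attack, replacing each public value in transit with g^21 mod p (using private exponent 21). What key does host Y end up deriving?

Host Y receives an intruder's public value M = 15^21 mod 1091 instead of the honest one.
15^1 ≡ 15 (mod 1091)
15^2 = (15^1)^2 ≡ 15^2 = 225 ≡ 225 (mod 1091)
15^4 = (15^2)^2 ≡ 225^2 = 50625 ≡ 439 (mod 1091)
15^8 = (15^4)^2 ≡ 439^2 = 192721 ≡ 705 (mod 1091)
15^16 = (15^8)^2 ≡ 705^2 = 497025 ≡ 620 (mod 1091)
15^21 = 15^16 · 15^4 · 15^1 ≡ 620 · 439 · 15 ≡ 178 (mod 1091).
So M = 178. Host Y computes K = M^24 mod 1091.
178^1 ≡ 178 (mod 1091)
178^2 = (178^1)^2 ≡ 178^2 = 31684 ≡ 45 (mod 1091)
178^4 = (178^2)^2 ≡ 45^2 = 2025 ≡ 934 (mod 1091)
178^8 = (178^4)^2 ≡ 934^2 = 872356 ≡ 647 (mod 1091)
178^16 = (178^8)^2 ≡ 647^2 = 418609 ≡ 756 (mod 1091)
178^24 = 178^16 · 178^8 ≡ 756 · 647 ≡ 364 (mod 1091).

364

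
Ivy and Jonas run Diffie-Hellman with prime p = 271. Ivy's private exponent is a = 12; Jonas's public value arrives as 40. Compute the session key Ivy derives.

166

Shared key K = 40^12 mod 271.
40^1 ≡ 40 (mod 271)
40^2 = (40^1)^2 ≡ 40^2 = 1600 ≡ 245 (mod 271)
40^4 = (40^2)^2 ≡ 245^2 = 60025 ≡ 134 (mod 271)
40^8 = (40^4)^2 ≡ 134^2 = 17956 ≡ 70 (mod 271)
40^12 = 40^8 · 40^4 ≡ 70 · 134 ≡ 166 (mod 271).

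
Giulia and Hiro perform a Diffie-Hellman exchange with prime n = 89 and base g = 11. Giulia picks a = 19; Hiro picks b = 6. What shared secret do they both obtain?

45

Hiro sends B = g^b mod n = 11^6 mod 89.
11^1 ≡ 11 (mod 89)
11^2 = (11^1)^2 ≡ 11^2 = 121 ≡ 32 (mod 89)
11^4 = (11^2)^2 ≡ 32^2 = 1024 ≡ 45 (mod 89)
11^6 = 11^4 · 11^2 ≡ 45 · 32 ≡ 16 (mod 89).
So B = 16. Giulia then computes K = B^a mod n = 16^19 mod 89.
16^1 ≡ 16 (mod 89)
16^2 = (16^1)^2 ≡ 16^2 = 256 ≡ 78 (mod 89)
16^4 = (16^2)^2 ≡ 78^2 = 6084 ≡ 32 (mod 89)
16^8 = (16^4)^2 ≡ 32^2 = 1024 ≡ 45 (mod 89)
16^16 = (16^8)^2 ≡ 45^2 = 2025 ≡ 67 (mod 89)
16^19 = 16^16 · 16^2 · 16^1 ≡ 67 · 78 · 16 ≡ 45 (mod 89).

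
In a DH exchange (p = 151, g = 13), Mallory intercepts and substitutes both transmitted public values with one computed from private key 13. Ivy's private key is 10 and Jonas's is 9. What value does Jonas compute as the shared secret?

Jonas receives Mallory's public value M = 13^13 mod 151 instead of the honest one.
13^1 ≡ 13 (mod 151)
13^2 = (13^1)^2 ≡ 13^2 = 169 ≡ 18 (mod 151)
13^4 = (13^2)^2 ≡ 18^2 = 324 ≡ 22 (mod 151)
13^8 = (13^4)^2 ≡ 22^2 = 484 ≡ 31 (mod 151)
13^13 = 13^8 · 13^4 · 13^1 ≡ 31 · 22 · 13 ≡ 108 (mod 151).
So M = 108. Jonas computes K = M^9 mod 151.
108^1 ≡ 108 (mod 151)
108^2 = (108^1)^2 ≡ 108^2 = 11664 ≡ 37 (mod 151)
108^4 = (108^2)^2 ≡ 37^2 = 1369 ≡ 10 (mod 151)
108^8 = (108^4)^2 ≡ 10^2 = 100 ≡ 100 (mod 151)
108^9 = 108^8 · 108^1 ≡ 100 · 108 ≡ 79 (mod 151).

79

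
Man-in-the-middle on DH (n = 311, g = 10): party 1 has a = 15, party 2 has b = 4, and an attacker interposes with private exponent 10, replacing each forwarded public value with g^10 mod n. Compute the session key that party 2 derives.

18

Party 2 receives an attacker's public value M = 10^10 mod 311 instead of the honest one.
10^1 ≡ 10 (mod 311)
10^2 = (10^1)^2 ≡ 10^2 = 100 ≡ 100 (mod 311)
10^4 = (10^2)^2 ≡ 100^2 = 10000 ≡ 48 (mod 311)
10^8 = (10^4)^2 ≡ 48^2 = 2304 ≡ 127 (mod 311)
10^10 = 10^8 · 10^2 ≡ 127 · 100 ≡ 260 (mod 311).
So M = 260. Party 2 computes K = M^4 mod 311.
260^1 ≡ 260 (mod 311)
260^2 = (260^1)^2 ≡ 260^2 = 67600 ≡ 113 (mod 311)
260^4 = (260^2)^2 ≡ 113^2 = 12769 ≡ 18 (mod 311)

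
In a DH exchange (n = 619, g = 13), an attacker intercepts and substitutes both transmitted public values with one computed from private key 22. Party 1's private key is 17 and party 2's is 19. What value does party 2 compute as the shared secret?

Party 2 receives an attacker's public value M = 13^22 mod 619 instead of the honest one.
13^1 ≡ 13 (mod 619)
13^2 = (13^1)^2 ≡ 13^2 = 169 ≡ 169 (mod 619)
13^4 = (13^2)^2 ≡ 169^2 = 28561 ≡ 87 (mod 619)
13^8 = (13^4)^2 ≡ 87^2 = 7569 ≡ 141 (mod 619)
13^16 = (13^8)^2 ≡ 141^2 = 19881 ≡ 73 (mod 619)
13^22 = 13^16 · 13^4 · 13^2 ≡ 73 · 87 · 169 ≡ 592 (mod 619).
So M = 592. Party 2 computes K = M^19 mod 619.
592^1 ≡ 592 (mod 619)
592^2 = (592^1)^2 ≡ 592^2 = 350464 ≡ 110 (mod 619)
592^4 = (592^2)^2 ≡ 110^2 = 12100 ≡ 339 (mod 619)
592^8 = (592^4)^2 ≡ 339^2 = 114921 ≡ 406 (mod 619)
592^16 = (592^8)^2 ≡ 406^2 = 164836 ≡ 182 (mod 619)
592^19 = 592^16 · 592^2 · 592^1 ≡ 182 · 110 · 592 ≡ 466 (mod 619).

466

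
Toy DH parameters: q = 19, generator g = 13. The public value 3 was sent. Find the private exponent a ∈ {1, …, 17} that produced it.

17

Try successive powers of 13 modulo 19:
13^1 ≡ 13
13^2 ≡ 17
13^3 ≡ 12
13^4 ≡ 4
13^5 ≡ 14
13^6 ≡ 11
13^7 ≡ 10
13^8 ≡ 16
13^9 ≡ 18
13^10 ≡ 6
13^11 ≡ 2
13^12 ≡ 7
13^13 ≡ 15
13^14 ≡ 5
13^15 ≡ 8
13^16 ≡ 9
13^17 ≡ 3
Found: a = 17.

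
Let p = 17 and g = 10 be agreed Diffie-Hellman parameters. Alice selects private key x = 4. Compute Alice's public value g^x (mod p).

Public value = 10^4 (mod 17).
10^1 ≡ 10 (mod 17)
10^2 = (10^1)^2 ≡ 10^2 = 100 ≡ 15 (mod 17)
10^4 = (10^2)^2 ≡ 15^2 = 225 ≡ 4 (mod 17)

4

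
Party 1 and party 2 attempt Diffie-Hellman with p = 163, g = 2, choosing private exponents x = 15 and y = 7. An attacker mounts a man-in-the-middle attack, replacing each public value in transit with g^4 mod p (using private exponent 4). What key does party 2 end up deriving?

47

Party 2 receives an attacker's public value M = 2^4 mod 163 instead of the honest one.
2^1 ≡ 2 (mod 163)
2^2 = (2^1)^2 ≡ 2^2 = 4 ≡ 4 (mod 163)
2^4 = (2^2)^2 ≡ 4^2 = 16 ≡ 16 (mod 163)
So M = 16. Party 2 computes K = M^7 mod 163.
16^1 ≡ 16 (mod 163)
16^2 = (16^1)^2 ≡ 16^2 = 256 ≡ 93 (mod 163)
16^4 = (16^2)^2 ≡ 93^2 = 8649 ≡ 10 (mod 163)
16^7 = 16^4 · 16^2 · 16^1 ≡ 10 · 93 · 16 ≡ 47 (mod 163).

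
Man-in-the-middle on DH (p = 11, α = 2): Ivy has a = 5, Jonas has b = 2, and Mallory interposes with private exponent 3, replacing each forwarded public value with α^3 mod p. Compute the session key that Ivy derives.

10

Ivy receives Mallory's public value M = 2^3 mod 11 instead of the honest one.
2^1 ≡ 2 (mod 11)
2^2 = (2^1)^2 ≡ 2^2 = 4 ≡ 4 (mod 11)
2^3 = 2^2 · 2^1 ≡ 4 · 2 ≡ 8 (mod 11).
So M = 8. Ivy computes K = M^5 mod 11.
8^1 ≡ 8 (mod 11)
8^2 = (8^1)^2 ≡ 8^2 = 64 ≡ 9 (mod 11)
8^4 = (8^2)^2 ≡ 9^2 = 81 ≡ 4 (mod 11)
8^5 = 8^4 · 8^1 ≡ 4 · 8 ≡ 10 (mod 11).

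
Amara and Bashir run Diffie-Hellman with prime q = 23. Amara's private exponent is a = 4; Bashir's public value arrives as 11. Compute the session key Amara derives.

13

Shared key K = 11^4 mod 23.
11^1 ≡ 11 (mod 23)
11^2 = (11^1)^2 ≡ 11^2 = 121 ≡ 6 (mod 23)
11^4 = (11^2)^2 ≡ 6^2 = 36 ≡ 13 (mod 23)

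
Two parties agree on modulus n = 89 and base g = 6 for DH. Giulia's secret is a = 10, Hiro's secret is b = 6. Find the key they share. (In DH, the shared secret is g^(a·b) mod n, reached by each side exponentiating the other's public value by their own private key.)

Hiro sends B = g^b mod n = 6^6 mod 89.
6^1 ≡ 6 (mod 89)
6^2 = (6^1)^2 ≡ 6^2 = 36 ≡ 36 (mod 89)
6^4 = (6^2)^2 ≡ 36^2 = 1296 ≡ 50 (mod 89)
6^6 = 6^4 · 6^2 ≡ 50 · 36 ≡ 20 (mod 89).
So B = 20. Giulia then computes K = B^a mod n = 20^10 mod 89.
20^1 ≡ 20 (mod 89)
20^2 = (20^1)^2 ≡ 20^2 = 400 ≡ 44 (mod 89)
20^4 = (20^2)^2 ≡ 44^2 = 1936 ≡ 67 (mod 89)
20^8 = (20^4)^2 ≡ 67^2 = 4489 ≡ 39 (mod 89)
20^10 = 20^8 · 20^2 ≡ 39 · 44 ≡ 25 (mod 89).

25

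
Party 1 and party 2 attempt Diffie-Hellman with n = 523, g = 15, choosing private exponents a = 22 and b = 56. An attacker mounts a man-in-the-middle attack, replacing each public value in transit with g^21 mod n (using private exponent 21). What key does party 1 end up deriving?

Party 1 receives an attacker's public value M = 15^21 mod 523 instead of the honest one.
15^1 ≡ 15 (mod 523)
15^2 = (15^1)^2 ≡ 15^2 = 225 ≡ 225 (mod 523)
15^4 = (15^2)^2 ≡ 225^2 = 50625 ≡ 417 (mod 523)
15^8 = (15^4)^2 ≡ 417^2 = 173889 ≡ 253 (mod 523)
15^16 = (15^8)^2 ≡ 253^2 = 64009 ≡ 203 (mod 523)
15^21 = 15^16 · 15^4 · 15^1 ≡ 203 · 417 · 15 ≡ 444 (mod 523).
So M = 444. Party 1 computes K = M^22 mod 523.
444^1 ≡ 444 (mod 523)
444^2 = (444^1)^2 ≡ 444^2 = 197136 ≡ 488 (mod 523)
444^4 = (444^2)^2 ≡ 488^2 = 238144 ≡ 179 (mod 523)
444^8 = (444^4)^2 ≡ 179^2 = 32041 ≡ 138 (mod 523)
444^16 = (444^8)^2 ≡ 138^2 = 19044 ≡ 216 (mod 523)
444^22 = 444^16 · 444^4 · 444^2 ≡ 216 · 179 · 488 ≡ 284 (mod 523).

284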